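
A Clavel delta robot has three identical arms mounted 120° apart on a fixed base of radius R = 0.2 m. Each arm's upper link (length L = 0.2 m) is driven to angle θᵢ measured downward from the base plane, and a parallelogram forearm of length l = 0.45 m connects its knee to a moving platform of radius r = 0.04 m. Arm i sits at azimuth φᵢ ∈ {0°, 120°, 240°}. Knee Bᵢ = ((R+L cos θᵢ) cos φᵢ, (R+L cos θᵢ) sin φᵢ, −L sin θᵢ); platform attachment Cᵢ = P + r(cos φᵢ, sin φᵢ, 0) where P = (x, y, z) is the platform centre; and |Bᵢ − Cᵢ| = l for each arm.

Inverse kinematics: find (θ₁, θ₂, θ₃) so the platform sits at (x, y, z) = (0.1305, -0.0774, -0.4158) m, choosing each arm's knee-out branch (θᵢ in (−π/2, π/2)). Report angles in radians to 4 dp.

θ₁ = 0.1745, θ₂ = 1.1345, θ₃ = 0.6982

arm 1 (φ=0.0°): x'=0.1305, y'=-0.0774
  A cos θ + B sin θ = C:  0.0295·cos θ + -0.4158·sin θ = -0.0431
  √(A²+B²)=0.4168;  θ1 = -1.5000+1.6744 ≈ 0.1745
rotate P by −φ2: (-0.1323, -0.0743, -0.4158)
  A=0.2923, B=-0.4158, C=(l²−L²−A²−y'²−z²)/(2L)=-0.2534
  √(A²+B²)=0.5082;  θ2 = -0.9581+2.0926 ≈ 1.1345
arm 3 (φ=240.0°): x'=0.0018, y'=0.1517
  e−x'=0.1582;  (l²−L²−(e−x')²−y'²−z²)/2L = -0.1461
  γ=atan2(-0.4158,0.1582)=-1.2072;  ψ=arccos(-0.3284)=1.9054;  θ3=γ+ψ≈0.6982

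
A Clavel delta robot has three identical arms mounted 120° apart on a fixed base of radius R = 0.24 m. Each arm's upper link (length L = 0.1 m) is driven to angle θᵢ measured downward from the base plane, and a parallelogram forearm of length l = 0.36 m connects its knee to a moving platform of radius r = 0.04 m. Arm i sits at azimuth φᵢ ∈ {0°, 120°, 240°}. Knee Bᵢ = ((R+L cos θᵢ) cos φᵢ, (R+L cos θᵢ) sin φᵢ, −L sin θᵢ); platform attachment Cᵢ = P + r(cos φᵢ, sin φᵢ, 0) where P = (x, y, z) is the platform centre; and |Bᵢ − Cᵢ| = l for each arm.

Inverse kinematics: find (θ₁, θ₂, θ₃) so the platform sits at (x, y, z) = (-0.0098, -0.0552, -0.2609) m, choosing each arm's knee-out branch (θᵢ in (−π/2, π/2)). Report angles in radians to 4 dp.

φ1=0.0° → target in arm frame (-0.0098, -0.0552)
  A=0.2098, B=-0.2609, C=(l²−L²−A²−y'²−z²)/(2L)=0.0223
  γ=atan2(-0.2609,0.2098)=-0.8935;  ψ=arccos(0.0667)=1.5040;  θ1=γ+ψ≈0.6105
φ2=120.0° → target in arm frame (-0.0429, 0.0361)
  e−x'=0.2429;  (l²−L²−(e−x')²−y'²−z²)/2L = -0.0439
  γ=atan2(-0.2609,0.2429)=-0.8211;  ψ=arccos(-0.1231)=1.6942;  θ2=γ+ψ≈0.8731
rotate P by −φ3: (0.0527, 0.0191, -0.2609)
  A cos θ + B sin θ = C:  0.1473·cos θ + -0.2609·sin θ = 0.1473
  θ3 = atan2(B,A) + arccos(C/0.2996) = -0.0002

θ₁ = 0.6105, θ₂ = 0.8731, θ₃ = -0.0002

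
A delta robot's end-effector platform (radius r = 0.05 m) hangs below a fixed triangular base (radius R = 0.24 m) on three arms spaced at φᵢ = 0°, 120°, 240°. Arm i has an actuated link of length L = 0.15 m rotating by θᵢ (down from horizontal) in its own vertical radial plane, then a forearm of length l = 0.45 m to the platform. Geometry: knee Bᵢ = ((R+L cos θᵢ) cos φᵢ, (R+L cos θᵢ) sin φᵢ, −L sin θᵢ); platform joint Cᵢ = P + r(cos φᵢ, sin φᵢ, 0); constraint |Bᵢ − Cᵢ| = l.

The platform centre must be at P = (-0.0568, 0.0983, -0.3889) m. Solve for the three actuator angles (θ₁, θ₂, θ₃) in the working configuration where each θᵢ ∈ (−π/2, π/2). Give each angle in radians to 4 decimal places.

arm 1 (φ=0.0°): x'=-0.0568, y'=0.0983
  A=0.2468, B=-0.3889, C=(l²−L²−A²−y'²−z²)/(2L)=-0.1394
  θ1 = atan2(B,A) + arccos(C/0.4606) = 0.8729
φ2=120.0° → target in arm frame (0.1135, 0.0000)
  A=0.0765, B=-0.3889, C=(l²−L²−A²−y'²−z²)/(2L)=0.0764
  γ=atan2(-0.3889,0.0765)=-1.3766;  ψ=arccos(0.1927)=1.3769;  θ2=γ+ψ≈0.0003
φ3=240.0° → target in arm frame (-0.0567, -0.0983)
  A=0.2467, B=-0.3889, C=(l²−L²−A²−y'²−z²)/(2L)=-0.1393
  γ=atan2(-0.3889,0.2467)=-1.0054;  ψ=arccos(-0.3025)=1.8781;  θ3=γ+ψ≈0.8726

θ₁ = 0.8729, θ₂ = 0.0003, θ₃ = 0.8726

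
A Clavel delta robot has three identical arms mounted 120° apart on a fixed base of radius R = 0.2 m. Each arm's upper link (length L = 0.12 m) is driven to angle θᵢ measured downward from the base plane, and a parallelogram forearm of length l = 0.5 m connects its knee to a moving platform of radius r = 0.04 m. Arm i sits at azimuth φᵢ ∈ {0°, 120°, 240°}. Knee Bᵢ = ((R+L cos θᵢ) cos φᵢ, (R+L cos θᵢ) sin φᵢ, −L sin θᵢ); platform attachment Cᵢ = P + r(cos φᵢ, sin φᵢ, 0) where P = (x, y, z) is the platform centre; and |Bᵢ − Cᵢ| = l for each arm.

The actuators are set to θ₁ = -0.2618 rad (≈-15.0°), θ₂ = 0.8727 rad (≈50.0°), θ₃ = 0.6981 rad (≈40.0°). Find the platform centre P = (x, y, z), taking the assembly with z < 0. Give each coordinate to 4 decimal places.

φ1=0.0°: virtual centre (0.2759, 0.0000, 0.0311), radius l
φ2=120.0°: virtual centre (-0.1186, 0.2054, -0.0919), radius l
S3 = (0.2519·cos240.0°, 0.2519·sin240.0°, -0.0771) = (-0.1260, -0.2182, -0.0771)
eliminate P² terms by subtracting sphere 1 from 2 and 3
plane₁₂: -0.7890x+0.4107y+-0.2460z = -0.0124
det = 0.6744;  x = 0.0127+-0.2909z,  y = -0.0058+0.0400z
sphere 1 gives Az²+Bz+C=0 with A=1.0862, B=0.0906, C=-0.1797;  B²−4AC=0.7891;  roots -0.4506, 0.3672;  negative root z = -0.4506
x = 0.1438, y = -0.0238

(0.1438, -0.0238, -0.4506)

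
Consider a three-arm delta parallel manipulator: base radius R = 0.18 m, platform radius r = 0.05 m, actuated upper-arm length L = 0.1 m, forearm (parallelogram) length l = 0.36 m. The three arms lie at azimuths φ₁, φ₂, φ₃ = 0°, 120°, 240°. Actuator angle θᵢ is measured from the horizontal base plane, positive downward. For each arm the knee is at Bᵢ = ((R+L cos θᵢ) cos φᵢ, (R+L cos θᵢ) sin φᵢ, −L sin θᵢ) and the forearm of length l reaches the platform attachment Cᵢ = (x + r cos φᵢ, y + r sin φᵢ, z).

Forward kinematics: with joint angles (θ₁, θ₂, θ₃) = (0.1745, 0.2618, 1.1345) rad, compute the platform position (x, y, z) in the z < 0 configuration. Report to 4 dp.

(0.0578, 0.0855, -0.3226)

O1 = (0.2285·cos0.0°, 0.2285·sin0.0°, -0.0174) = (0.2285, 0.0000, -0.0174)
arm 2 at φ=120.0°: ρ2 = 0.2266;  O2 = (-0.1133, 0.1962, -0.0259)
arm 3 at φ=240.0°: ρ3 = 0.1723;  O3 = (-0.0861, -0.1492, -0.0906)
eliminate P² terms by subtracting sphere 1 from 2 and 3
[-0.6836 0.3925 -0.0170]·P = -0.0005;  [-0.6292 -0.2984 -0.1465]·P = -0.0146
Cramer: x(z) = 0.0130-0.1388z;  y(z) = 0.0215-0.1984z
sphere 1 gives Az²+Bz+C=0 with A=1.0586, B=0.0860, C=-0.0824;  B²−4AC=0.3564;  roots -0.3226, 0.2414;  negative root z = -0.3226
x = 0.0578, y = 0.0855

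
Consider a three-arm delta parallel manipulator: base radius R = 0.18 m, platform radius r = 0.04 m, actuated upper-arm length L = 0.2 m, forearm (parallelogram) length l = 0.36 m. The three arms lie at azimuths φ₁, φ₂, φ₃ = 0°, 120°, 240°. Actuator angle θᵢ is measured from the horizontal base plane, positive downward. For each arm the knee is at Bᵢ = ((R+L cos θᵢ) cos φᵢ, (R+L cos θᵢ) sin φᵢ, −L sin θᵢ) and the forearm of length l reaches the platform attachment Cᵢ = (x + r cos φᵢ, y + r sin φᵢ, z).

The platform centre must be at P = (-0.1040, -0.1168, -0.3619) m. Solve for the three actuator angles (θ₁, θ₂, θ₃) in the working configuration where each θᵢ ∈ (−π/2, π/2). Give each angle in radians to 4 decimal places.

φ1=0.0° → target in arm frame (-0.1040, -0.1168)
  A=0.2440, B=-0.3619, C=(l²−L²−A²−y'²−z²)/(2L)=-0.2864
  θ1 = atan2(B,A) + arccos(C/0.4365) = 1.3089
φ2=120.0° → target in arm frame (-0.0492, 0.1485)
  e−x'=0.1892;  (l²−L²−(e−x')²−y'²−z²)/2L = -0.2480
  √(A²+B²)=0.4084;  θ2 = -1.0892+2.2234 ≈ 1.1342
arm 3 (φ=240.0°): x'=0.1532, y'=-0.0317
  A=-0.0132, B=-0.3619, C=(l²−L²−A²−y'²−z²)/(2L)=-0.1064
  θ3 = atan2(B,A) + arccos(C/0.3621) = 0.2618

θ₁ = 1.3089, θ₂ = 1.1342, θ₃ = 0.2618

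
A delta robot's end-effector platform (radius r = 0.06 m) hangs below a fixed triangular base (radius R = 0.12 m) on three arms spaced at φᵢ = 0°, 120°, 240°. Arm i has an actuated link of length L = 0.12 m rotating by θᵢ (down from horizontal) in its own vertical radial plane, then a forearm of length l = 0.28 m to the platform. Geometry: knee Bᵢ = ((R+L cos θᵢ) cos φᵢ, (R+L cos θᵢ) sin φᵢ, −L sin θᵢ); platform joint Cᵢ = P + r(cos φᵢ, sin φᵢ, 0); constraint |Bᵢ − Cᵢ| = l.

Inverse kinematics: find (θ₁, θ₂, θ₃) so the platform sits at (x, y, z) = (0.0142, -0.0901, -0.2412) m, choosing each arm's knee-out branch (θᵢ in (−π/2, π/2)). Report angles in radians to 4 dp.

θ₁ = 0.2623, θ₂ = 0.7855, θ₃ = -0.0870

arm 1 (φ=0.0°): x'=0.0142, y'=-0.0901
  A cos θ + B sin θ = C:  0.0458·cos θ + -0.2412·sin θ = -0.0183
  θ1 = atan2(B,A) + arccos(C/0.2455) = 0.2623
arm 2 (φ=120.0°): x'=-0.0851, y'=0.0328
  A cos θ + B sin θ = C:  0.1451·cos θ + -0.2412·sin θ = -0.0680
  θ2 = atan2(B,A) + arccos(C/0.2815) = 0.7855
φ3=240.0° → target in arm frame (0.0709, 0.0573)
  A cos θ + B sin θ = C:  -0.0109·cos θ + -0.2412·sin θ = 0.0101
  γ=atan2(-0.2412,-0.0109)=-1.6161;  ψ=arccos(0.0417)=1.5291;  θ3=γ+ψ≈-0.0870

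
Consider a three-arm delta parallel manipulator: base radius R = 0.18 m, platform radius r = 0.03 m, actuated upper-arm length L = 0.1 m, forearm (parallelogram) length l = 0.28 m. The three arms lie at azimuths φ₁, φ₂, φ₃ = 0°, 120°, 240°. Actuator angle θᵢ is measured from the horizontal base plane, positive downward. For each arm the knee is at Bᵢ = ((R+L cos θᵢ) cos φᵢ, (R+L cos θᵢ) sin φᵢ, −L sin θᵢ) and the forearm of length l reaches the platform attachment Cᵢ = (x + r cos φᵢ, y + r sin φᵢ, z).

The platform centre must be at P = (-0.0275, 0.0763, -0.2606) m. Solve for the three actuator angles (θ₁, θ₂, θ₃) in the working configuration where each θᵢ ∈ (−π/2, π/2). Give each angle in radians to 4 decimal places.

φ1=0.0° → target in arm frame (-0.0275, 0.0763)
  A=0.1775, B=-0.2606, C=(l²−L²−A²−y'²−z²)/(2L)=-0.1842
  √(A²+B²)=0.3153;  θ1 = -0.9729+2.1947 ≈ 1.2218
φ2=120.0° → target in arm frame (0.0798, -0.0143)
  A cos θ + B sin θ = C:  0.0702·cos θ + -0.2606·sin θ = -0.0232
  √(A²+B²)=0.2699;  θ2 = -1.3078+1.6569 ≈ 0.3491
φ3=240.0° → target in arm frame (-0.0523, -0.0620)
  A cos θ + B sin θ = C:  0.2023·cos θ + -0.2606·sin θ = -0.2214
  √(A²+B²)=0.3299;  θ3 = -0.9106+2.3066 ≈ 1.3960

θ₁ = 1.2218, θ₂ = 0.3491, θ₃ = 1.3960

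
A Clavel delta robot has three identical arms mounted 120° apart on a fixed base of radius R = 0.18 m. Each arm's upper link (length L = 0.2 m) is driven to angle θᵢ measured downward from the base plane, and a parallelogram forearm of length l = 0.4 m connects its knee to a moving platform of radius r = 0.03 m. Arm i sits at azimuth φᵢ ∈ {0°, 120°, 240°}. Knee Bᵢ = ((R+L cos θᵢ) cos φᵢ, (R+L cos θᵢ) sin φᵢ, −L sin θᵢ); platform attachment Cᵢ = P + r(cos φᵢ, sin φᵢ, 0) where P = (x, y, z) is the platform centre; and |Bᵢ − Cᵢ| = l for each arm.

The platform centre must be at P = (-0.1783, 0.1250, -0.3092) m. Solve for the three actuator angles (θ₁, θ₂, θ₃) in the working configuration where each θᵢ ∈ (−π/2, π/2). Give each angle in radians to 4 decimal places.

φ1=0.0° → target in arm frame (-0.1783, 0.1250)
  e−x'=0.3283;  (l²−L²−(e−x')²−y'²−z²)/2L = -0.2475
  γ=atan2(-0.3092,0.3283)=-0.7554;  ψ=arccos(-0.5489)=2.1518;  θ1=γ+ψ≈1.3963
arm 2 (φ=120.0°): x'=0.1974, y'=0.0919
  A=-0.0474, B=-0.3092, C=(l²−L²−A²−y'²−z²)/(2L)=0.0343
  θ2 = atan2(B,A) + arccos(C/0.3128) = -0.2618
rotate P by −φ3: (-0.0191, -0.2169, -0.3092)
  A=0.1691, B=-0.3092, C=(l²−L²−A²−y'²−z²)/(2L)=-0.1281
  √(A²+B²)=0.3524;  θ3 = -1.0703+1.9429 ≈ 0.8726

θ₁ = 1.3963, θ₂ = -0.2618, θ₃ = 0.8726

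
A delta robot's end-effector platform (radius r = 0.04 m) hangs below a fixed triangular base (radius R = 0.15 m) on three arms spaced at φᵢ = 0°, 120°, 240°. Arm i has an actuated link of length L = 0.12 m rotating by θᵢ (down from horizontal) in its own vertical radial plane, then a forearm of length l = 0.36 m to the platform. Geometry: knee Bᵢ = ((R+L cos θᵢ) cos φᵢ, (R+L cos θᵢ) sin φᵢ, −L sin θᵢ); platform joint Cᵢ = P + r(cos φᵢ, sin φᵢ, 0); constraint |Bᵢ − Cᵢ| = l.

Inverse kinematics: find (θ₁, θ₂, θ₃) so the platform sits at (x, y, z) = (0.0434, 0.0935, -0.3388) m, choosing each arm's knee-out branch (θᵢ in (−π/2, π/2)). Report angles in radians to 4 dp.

φ1=0.0° → target in arm frame (0.0434, 0.0935)
  A cos θ + B sin θ = C:  0.0666·cos θ + -0.3388·sin θ = -0.0532
  √(A²+B²)=0.3453;  θ1 = -1.3767+1.7254 ≈ 0.3487
φ2=120.0° → target in arm frame (0.0593, -0.0843)
  A=0.0507, B=-0.3388, C=(l²−L²−A²−y'²−z²)/(2L)=-0.0386
  γ=atan2(-0.3388,0.0507)=-1.4222;  ψ=arccos(-0.1128)=1.6838;  θ2=γ+ψ≈0.2616
rotate P by −φ3: (-0.1027, -0.0092, -0.3388)
  A=0.2127, B=-0.3388, C=(l²−L²−A²−y'²−z²)/(2L)=-0.1871
  √(A²+B²)=0.4000;  θ3 = -1.0102+2.0575 ≈ 1.0472

θ₁ = 0.3487, θ₂ = 0.2616, θ₃ = 1.0472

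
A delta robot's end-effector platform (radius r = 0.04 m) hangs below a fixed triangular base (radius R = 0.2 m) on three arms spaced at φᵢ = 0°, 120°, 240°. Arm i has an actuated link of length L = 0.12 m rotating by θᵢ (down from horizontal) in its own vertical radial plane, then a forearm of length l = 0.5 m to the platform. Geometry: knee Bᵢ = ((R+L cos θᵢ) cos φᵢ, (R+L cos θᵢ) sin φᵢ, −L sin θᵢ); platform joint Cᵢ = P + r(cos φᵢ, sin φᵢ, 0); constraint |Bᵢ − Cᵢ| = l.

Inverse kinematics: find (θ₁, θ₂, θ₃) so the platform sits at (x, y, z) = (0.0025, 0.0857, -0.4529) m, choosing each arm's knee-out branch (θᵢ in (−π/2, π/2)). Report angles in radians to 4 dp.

rotate P by −φ1: (0.0025, 0.0857, -0.4529)
  e−x'=0.1575;  (l²−L²−(e−x')²−y'²−z²)/2L = -0.0070
  γ=atan2(-0.4529,0.1575)=-1.2361;  ψ=arccos(-0.0145)=1.5853;  θ1=γ+ψ≈0.3492
arm 2 (φ=120.0°): x'=0.0730, y'=-0.0450
  A=0.0870, B=-0.4529, C=(l²−L²−A²−y'²−z²)/(2L)=0.0870
  θ2 = atan2(B,A) + arccos(C/0.4612) = 0.0001
rotate P by −φ3: (-0.0755, -0.0407, -0.4529)
  A cos θ + B sin θ = C:  0.2355·cos θ + -0.4529·sin θ = -0.1109
  θ3 = atan2(B,A) + arccos(C/0.5105) = 0.6985

θ₁ = 0.3492, θ₂ = 0.0001, θ₃ = 0.6985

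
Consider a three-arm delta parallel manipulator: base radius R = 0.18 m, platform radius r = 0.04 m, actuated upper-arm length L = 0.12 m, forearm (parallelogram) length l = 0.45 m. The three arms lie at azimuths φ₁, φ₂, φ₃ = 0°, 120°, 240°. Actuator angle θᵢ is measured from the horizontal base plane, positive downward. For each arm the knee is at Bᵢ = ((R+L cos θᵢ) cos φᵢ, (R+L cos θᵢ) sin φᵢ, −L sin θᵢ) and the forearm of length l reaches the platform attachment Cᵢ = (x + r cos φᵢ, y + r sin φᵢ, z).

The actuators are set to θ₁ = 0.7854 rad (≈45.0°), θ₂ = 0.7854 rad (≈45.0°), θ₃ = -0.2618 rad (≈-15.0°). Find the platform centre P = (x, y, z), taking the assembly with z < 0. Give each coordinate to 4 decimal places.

(-0.0694, -0.1202, -0.4034)

O1 = (0.2249·cos0.0°, 0.2249·sin0.0°, -0.0849) = (0.2249, 0.0000, -0.0849)
O2 = (0.2249·cos120.0°, 0.2249·sin120.0°, -0.0849) = (-0.1124, 0.1947, -0.0849)
arm 3 at φ=240.0°: e+L cos θ3 = 0.2559;  O3 = (-0.1280, -0.2216, 0.0311)
|O₂|²−|O₁|² = 0.0000;  |O₃|²−|O₁|² = 0.0087
[-0.6746 0.3895 0.0000]·P = 0.0000;  [-0.7056 -0.4433 0.2318]·P = 0.0087
Cramer: x(z) = -0.0059+0.1573z;  y(z) = -0.0102+0.2725z
quadratic in z: (1.0990)z²+(0.0915)z+(-0.1419)=0, √Δ=0.7952 → z ∈ {-0.4034, 0.3202}; z = -0.4034 (taking z<0)
x = -0.0694, y = -0.1202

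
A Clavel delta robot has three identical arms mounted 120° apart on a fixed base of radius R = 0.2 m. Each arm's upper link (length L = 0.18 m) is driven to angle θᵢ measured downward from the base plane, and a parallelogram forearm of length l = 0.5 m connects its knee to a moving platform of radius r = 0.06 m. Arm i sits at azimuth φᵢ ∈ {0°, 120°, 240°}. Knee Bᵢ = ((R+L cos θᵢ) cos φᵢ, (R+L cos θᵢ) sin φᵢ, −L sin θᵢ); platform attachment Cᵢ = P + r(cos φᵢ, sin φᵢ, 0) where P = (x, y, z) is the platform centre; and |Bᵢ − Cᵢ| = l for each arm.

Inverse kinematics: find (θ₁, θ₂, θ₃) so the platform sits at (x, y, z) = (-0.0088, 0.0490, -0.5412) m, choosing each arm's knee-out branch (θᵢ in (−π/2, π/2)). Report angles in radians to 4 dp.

θ₁ = 0.7851, θ₂ = 0.6108, θ₃ = 0.8725

φ1=0.0° → target in arm frame (-0.0088, 0.0490)
  A=0.1488, B=-0.5412, C=(l²−L²−A²−y'²−z²)/(2L)=-0.2773
  γ=atan2(-0.5412,0.1488)=-1.3025;  ψ=arccos(-0.4941)=2.0876;  θ1=γ+ψ≈0.7851
φ2=120.0° → target in arm frame (0.0468, -0.0169)
  e−x'=0.0932;  (l²−L²−(e−x')²−y'²−z²)/2L = -0.2341
  γ=atan2(-0.5412,0.0932)=-1.4003;  ψ=arccos(-0.4262)=2.0111;  θ2=γ+ψ≈0.6108
rotate P by −φ3: (-0.0380, -0.0321, -0.5412)
  A=0.1780, B=-0.5412, C=(l²−L²−A²−y'²−z²)/(2L)=-0.3001
  θ3 = atan2(B,A) + arccos(C/0.5697) = 0.8725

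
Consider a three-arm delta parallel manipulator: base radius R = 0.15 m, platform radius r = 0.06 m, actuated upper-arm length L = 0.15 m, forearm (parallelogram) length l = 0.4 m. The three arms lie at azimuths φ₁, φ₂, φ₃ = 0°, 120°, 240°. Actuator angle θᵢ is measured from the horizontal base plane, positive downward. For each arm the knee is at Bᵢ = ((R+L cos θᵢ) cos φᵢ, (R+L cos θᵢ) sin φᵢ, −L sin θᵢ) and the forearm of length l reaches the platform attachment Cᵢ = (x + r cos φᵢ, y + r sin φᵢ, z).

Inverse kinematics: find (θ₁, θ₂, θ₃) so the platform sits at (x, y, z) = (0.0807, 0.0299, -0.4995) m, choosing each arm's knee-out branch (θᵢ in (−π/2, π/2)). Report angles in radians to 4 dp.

arm 1 (φ=0.0°): x'=0.0807, y'=0.0299
  A=0.0093, B=-0.4995, C=(l²−L²−A²−y'²−z²)/(2L)=-0.3766
  θ1 = atan2(B,A) + arccos(C/0.4996) = 0.8725
rotate P by −φ2: (-0.0145, -0.0848, -0.4995)
  A cos θ + B sin θ = C:  0.1045·cos θ + -0.4995·sin θ = -0.4337
  θ2 = atan2(B,A) + arccos(C/0.5103) = 1.2219
φ3=240.0° → target in arm frame (-0.0662, 0.0549)
  A cos θ + B sin θ = C:  0.1562·cos θ + -0.4995·sin θ = -0.4648
  γ=atan2(-0.4995,0.1562)=-1.2676;  ψ=arccos(-0.8880)=2.6639;  θ3=γ+ψ≈1.3962

θ₁ = 0.8725, θ₂ = 1.2219, θ₃ = 1.3962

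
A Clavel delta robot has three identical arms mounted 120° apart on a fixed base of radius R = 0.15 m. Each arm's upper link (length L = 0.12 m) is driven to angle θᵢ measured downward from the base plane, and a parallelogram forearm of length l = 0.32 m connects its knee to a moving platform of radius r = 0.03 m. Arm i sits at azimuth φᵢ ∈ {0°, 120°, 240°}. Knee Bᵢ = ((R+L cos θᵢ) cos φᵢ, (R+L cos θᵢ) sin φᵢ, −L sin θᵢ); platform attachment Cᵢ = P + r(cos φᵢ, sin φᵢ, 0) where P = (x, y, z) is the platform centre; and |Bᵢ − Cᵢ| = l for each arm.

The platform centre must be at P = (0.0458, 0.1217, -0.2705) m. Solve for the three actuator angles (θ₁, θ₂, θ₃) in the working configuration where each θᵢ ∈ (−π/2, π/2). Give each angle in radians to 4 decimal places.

arm 1 (φ=0.0°): x'=0.0458, y'=0.1217
  e−x'=0.0742;  (l²−L²−(e−x')²−y'²−z²)/2L = -0.0229
  θ1 = atan2(B,A) + arccos(C/0.2805) = 0.3493
φ2=120.0° → target in arm frame (0.0825, -0.1005)
  A=0.0375, B=-0.2705, C=(l²−L²−A²−y'²−z²)/(2L)=0.0138
  θ2 = atan2(B,A) + arccos(C/0.2731) = 0.0871
arm 3 (φ=240.0°): x'=-0.1283, y'=-0.0212
  A cos θ + B sin θ = C:  0.2483·cos θ + -0.2705·sin θ = -0.1970
  θ3 = atan2(B,A) + arccos(C/0.3672) = 1.3088

θ₁ = 0.3493, θ₂ = 0.0871, θ₃ = 1.3088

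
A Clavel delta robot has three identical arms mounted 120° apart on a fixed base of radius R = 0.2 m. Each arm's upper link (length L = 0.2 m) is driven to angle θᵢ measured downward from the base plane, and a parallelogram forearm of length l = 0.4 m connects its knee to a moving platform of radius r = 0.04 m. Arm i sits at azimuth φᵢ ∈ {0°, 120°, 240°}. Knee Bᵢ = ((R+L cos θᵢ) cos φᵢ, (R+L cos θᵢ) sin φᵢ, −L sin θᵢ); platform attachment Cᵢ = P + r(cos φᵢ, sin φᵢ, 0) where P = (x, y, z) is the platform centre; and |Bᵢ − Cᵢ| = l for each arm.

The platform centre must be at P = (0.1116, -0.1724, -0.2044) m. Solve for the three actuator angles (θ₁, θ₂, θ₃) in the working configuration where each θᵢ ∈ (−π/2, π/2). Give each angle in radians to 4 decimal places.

φ1=0.0° → target in arm frame (0.1116, -0.1724)
  e−x'=0.0484;  (l²−L²−(e−x')²−y'²−z²)/2L = 0.1154
  γ=atan2(-0.2044,0.0484)=-1.3383;  ψ=arccos(0.5493)=0.9892;  θ1=γ+ψ≈-0.3491
arm 2 (φ=120.0°): x'=-0.2051, y'=-0.0104
  e−x'=0.3651;  (l²−L²−(e−x')²−y'²−z²)/2L = -0.1380
  θ2 = atan2(B,A) + arccos(C/0.4184) = 1.3965
φ3=240.0° → target in arm frame (0.0935, 0.1828)
  e−x'=0.0665;  (l²−L²−(e−x')²−y'²−z²)/2L = 0.1009
  √(A²+B²)=0.2149;  θ3 = -1.2563+1.0821 ≈ -0.1742

θ₁ = -0.3491, θ₂ = 1.3965, θ₃ = -0.1742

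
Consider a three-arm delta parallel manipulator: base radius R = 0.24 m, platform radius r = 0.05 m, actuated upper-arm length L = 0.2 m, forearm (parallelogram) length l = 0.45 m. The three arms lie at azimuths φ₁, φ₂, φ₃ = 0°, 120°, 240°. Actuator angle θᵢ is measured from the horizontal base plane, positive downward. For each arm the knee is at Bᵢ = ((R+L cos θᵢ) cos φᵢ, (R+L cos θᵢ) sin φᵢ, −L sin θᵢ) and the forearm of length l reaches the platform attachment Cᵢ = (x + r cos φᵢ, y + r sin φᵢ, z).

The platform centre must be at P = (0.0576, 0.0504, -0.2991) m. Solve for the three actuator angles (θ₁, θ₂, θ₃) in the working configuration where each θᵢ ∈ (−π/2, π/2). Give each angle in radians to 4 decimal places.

θ₁ = -0.0001, θ₂ = 0.2617, θ₃ = 0.6979

arm 1 (φ=0.0°): x'=0.0576, y'=0.0504
  A cos θ + B sin θ = C:  0.1324·cos θ + -0.2991·sin θ = 0.1324
  √(A²+B²)=0.3271;  θ1 = -1.1541+1.1540 ≈ -0.0001
arm 2 (φ=120.0°): x'=0.0148, y'=-0.0751
  A=0.1752, B=-0.2991, C=(l²−L²−A²−y'²−z²)/(2L)=0.0918
  √(A²+B²)=0.3466;  θ2 = -1.0410+1.3027 ≈ 0.2617
arm 3 (φ=240.0°): x'=-0.0724, y'=0.0247
  A cos θ + B sin θ = C:  0.2624·cos θ + -0.2991·sin θ = 0.0089
  γ=atan2(-0.2991,0.2624)=-0.8506;  ψ=arccos(0.0223)=1.5485;  θ3=γ+ψ≈0.6979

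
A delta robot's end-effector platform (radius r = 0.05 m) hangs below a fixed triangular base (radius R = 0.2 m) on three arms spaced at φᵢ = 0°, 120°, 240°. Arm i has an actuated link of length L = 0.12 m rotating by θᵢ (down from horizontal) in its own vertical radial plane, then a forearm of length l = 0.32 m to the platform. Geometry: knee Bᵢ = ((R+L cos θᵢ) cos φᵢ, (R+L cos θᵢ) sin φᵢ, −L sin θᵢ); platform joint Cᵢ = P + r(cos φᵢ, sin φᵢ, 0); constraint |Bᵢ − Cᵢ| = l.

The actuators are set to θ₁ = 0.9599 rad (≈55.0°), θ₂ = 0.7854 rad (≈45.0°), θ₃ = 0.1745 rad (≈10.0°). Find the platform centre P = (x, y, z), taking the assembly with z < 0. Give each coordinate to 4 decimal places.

(-0.0476, -0.0491, -0.2686)

φ1=0.0°: virtual centre (0.2188, 0.0000, -0.0983), radius l
φ2=120.0°: virtual centre (-0.1174, 0.2034, -0.0849), radius l
φ3=240.0°: virtual centre (-0.1341, -0.2322, -0.0208), radius l
subtract pairs → two planes through P
plane₁₂: -0.6725x+0.4068y+0.0269z = 0.0048
Cramer: x(z) = -0.0138+0.1260z;  y(z) = -0.0109+0.1421z
sphere 1 gives Az²+Bz+C=0 with A=1.0361, B=0.1349, C=-0.0385;  B²−4AC=0.1778;  roots -0.2686, 0.1384;  negative root z = -0.2686
x = -0.0476, y = -0.0491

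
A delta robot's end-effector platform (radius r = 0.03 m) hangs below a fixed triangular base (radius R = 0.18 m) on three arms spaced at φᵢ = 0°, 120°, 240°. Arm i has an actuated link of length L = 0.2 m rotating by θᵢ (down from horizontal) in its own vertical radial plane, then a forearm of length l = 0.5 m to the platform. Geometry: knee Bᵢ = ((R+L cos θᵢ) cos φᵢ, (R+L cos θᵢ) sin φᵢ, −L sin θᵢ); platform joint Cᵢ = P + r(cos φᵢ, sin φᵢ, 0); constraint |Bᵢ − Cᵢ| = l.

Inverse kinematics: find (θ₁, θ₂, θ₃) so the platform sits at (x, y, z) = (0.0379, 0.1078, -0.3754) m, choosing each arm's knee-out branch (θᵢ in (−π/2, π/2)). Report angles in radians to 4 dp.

rotate P by −φ1: (0.0379, 0.1078, -0.3754)
  e−x'=0.1121;  (l²−L²−(e−x')²−y'²−z²)/2L = 0.1122
  γ=atan2(-0.3754,0.1121)=-1.2806;  ψ=arccos(0.2864)=1.2803;  θ1=γ+ψ≈-0.0003
rotate P by −φ2: (0.0744, -0.0867, -0.3754)
  A=0.0756, B=-0.3754, C=(l²−L²−A²−y'²−z²)/(2L)=0.1396
  √(A²+B²)=0.3829;  θ2 = -1.3721+1.1976 ≈ -0.1744
arm 3 (φ=240.0°): x'=-0.1123, y'=-0.0211
  A cos θ + B sin θ = C:  0.2623·cos θ + -0.3754·sin θ = -0.0004
  √(A²+B²)=0.4580;  θ3 = -0.9609+1.5717 ≈ 0.6108

θ₁ = -0.0003, θ₂ = -0.1744, θ₃ = 0.6108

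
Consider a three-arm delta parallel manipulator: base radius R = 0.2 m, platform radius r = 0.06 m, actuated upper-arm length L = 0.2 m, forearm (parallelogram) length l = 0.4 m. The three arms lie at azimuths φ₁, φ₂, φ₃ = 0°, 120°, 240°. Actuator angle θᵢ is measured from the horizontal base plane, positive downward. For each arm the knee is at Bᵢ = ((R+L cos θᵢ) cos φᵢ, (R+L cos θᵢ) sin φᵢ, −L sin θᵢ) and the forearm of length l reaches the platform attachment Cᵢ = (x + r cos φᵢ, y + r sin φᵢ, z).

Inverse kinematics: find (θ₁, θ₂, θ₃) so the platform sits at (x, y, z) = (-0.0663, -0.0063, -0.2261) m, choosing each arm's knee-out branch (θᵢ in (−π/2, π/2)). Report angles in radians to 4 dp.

φ1=0.0° → target in arm frame (-0.0663, -0.0063)
  A=0.2063, B=-0.2261, C=(l²−L²−A²−y'²−z²)/(2L)=0.0657
  γ=atan2(-0.2261,0.2063)=-0.8312;  ψ=arccos(0.2146)=1.3545;  θ1=γ+ψ≈0.5233
φ2=120.0° → target in arm frame (0.0277, 0.0606)
  A=0.1123, B=-0.2261, C=(l²−L²−A²−y'²−z²)/(2L)=0.1315
  γ=atan2(-0.2261,0.1123)=-1.1098;  ψ=arccos(0.5209)=1.0229;  θ2=γ+ψ≈-0.0868
φ3=240.0° → target in arm frame (0.0386, -0.0543)
  A cos θ + B sin θ = C:  0.1014·cos θ + -0.2261·sin θ = 0.1391
  θ3 = atan2(B,A) + arccos(C/0.2478) = -0.1746

θ₁ = 0.5233, θ₂ = -0.0868, θ₃ = -0.1746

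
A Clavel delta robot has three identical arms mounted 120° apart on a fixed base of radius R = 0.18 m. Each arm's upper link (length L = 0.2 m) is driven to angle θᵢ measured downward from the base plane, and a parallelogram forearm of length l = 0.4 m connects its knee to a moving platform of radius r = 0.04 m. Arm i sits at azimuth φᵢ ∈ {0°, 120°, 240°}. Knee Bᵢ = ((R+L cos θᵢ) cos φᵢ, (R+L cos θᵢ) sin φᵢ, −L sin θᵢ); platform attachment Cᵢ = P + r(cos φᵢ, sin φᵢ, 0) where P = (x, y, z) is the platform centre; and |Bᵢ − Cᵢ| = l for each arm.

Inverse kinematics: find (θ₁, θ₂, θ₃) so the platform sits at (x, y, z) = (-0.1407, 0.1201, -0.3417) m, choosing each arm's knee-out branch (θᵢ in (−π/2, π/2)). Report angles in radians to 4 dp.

θ₁ = 1.2213, θ₂ = -0.0874, θ₃ = 0.8723

arm 1 (φ=0.0°): x'=-0.1407, y'=0.1201
  A=0.2807, B=-0.3417, C=(l²−L²−A²−y'²−z²)/(2L)=-0.2249
  θ1 = atan2(B,A) + arccos(C/0.4422) = 1.2213
rotate P by −φ2: (0.1744, 0.0618, -0.3417)
  e−x'=-0.0344;  (l²−L²−(e−x')²−y'²−z²)/2L = -0.0044
  θ2 = atan2(B,A) + arccos(C/0.3434) = -0.0874
arm 3 (φ=240.0°): x'=-0.0337, y'=-0.1819
  e−x'=0.1737;  (l²−L²−(e−x')²−y'²−z²)/2L = -0.1500
  √(A²+B²)=0.3833;  θ3 = -1.1006+1.9729 ≈ 0.8723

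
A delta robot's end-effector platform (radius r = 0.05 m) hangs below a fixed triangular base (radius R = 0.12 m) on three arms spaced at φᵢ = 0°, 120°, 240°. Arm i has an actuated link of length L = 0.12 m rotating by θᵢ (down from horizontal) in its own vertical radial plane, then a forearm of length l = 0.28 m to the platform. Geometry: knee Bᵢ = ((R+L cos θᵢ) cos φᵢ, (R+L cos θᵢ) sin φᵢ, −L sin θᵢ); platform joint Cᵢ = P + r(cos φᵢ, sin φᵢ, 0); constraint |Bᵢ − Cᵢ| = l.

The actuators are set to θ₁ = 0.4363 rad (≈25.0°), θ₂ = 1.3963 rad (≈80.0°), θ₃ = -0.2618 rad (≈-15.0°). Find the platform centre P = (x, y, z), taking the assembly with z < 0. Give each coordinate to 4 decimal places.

φ1=0.0°: virtual centre (0.1788, 0.0000, -0.0507), radius l
arm 2 at φ=120.0°: (R−r)+L cos θ2 = 0.0908;  O2 = (-0.0454, 0.0787, -0.1182)
φ3=240.0°: virtual centre (-0.0930, -0.1610, 0.0311), radius l
subtract pairs → two planes through P
[-0.4484 0.1573 -0.1349]·P = -0.0123;  [-0.5434 -0.3220 0.1635]·P = 0.0010
det = 0.2299;  x = 0.0166+-0.0771z,  y = -0.0311+0.6380z
sphere 1 gives Az²+Bz+C=0 with A=1.4129, B=0.0868, C=-0.0486;  B²−4AC=0.2820;  roots -0.2186, 0.1572;  negative root z = -0.2186
x = 0.0334, y = -0.1705

(0.0334, -0.1705, -0.2186)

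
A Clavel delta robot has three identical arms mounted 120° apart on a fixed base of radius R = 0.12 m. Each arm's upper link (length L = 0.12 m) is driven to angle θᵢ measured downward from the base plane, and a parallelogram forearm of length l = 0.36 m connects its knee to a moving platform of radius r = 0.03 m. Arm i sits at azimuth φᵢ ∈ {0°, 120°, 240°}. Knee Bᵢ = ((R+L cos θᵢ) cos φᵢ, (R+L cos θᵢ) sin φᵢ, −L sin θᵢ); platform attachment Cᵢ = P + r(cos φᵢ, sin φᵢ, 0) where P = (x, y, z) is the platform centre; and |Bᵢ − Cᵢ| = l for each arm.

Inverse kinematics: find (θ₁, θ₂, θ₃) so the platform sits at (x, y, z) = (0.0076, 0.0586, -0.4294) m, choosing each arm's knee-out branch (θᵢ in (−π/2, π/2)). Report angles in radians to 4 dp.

θ₁ = 1.0479, θ₂ = 0.8730, θ₃ = 1.3095

rotate P by −φ1: (0.0076, 0.0586, -0.4294)
  A cos θ + B sin θ = C:  0.0824·cos θ + -0.4294·sin θ = -0.3309
  √(A²+B²)=0.4372;  θ1 = -1.3812+2.4291 ≈ 1.0479
rotate P by −φ2: (0.0469, -0.0359, -0.4294)
  A cos θ + B sin θ = C:  0.0431·cos θ + -0.4294·sin θ = -0.3014
  γ=atan2(-0.4294,0.0431)=-1.4709;  ψ=arccos(-0.6983)=2.3438;  θ2=γ+ψ≈0.8730
φ3=240.0° → target in arm frame (-0.0545, -0.0227)
  A=0.1445, B=-0.4294, C=(l²−L²−A²−y'²−z²)/(2L)=-0.3775
  θ3 = atan2(B,A) + arccos(C/0.4531) = 1.3095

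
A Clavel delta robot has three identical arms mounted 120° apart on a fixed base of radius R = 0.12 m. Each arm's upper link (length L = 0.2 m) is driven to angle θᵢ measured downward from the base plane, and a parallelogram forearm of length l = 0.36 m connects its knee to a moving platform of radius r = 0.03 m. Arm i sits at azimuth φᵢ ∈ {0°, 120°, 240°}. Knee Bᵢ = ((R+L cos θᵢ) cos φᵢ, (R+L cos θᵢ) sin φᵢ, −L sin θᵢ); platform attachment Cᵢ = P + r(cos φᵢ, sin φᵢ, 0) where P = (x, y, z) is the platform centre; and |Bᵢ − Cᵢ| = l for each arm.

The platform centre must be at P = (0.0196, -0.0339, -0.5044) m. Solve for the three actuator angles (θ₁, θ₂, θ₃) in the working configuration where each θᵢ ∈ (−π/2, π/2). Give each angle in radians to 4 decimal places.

arm 1 (φ=0.0°): x'=0.0196, y'=-0.0339
  A=0.0704, B=-0.5044, C=(l²−L²−A²−y'²−z²)/(2L)=-0.4273
  √(A²+B²)=0.5093;  θ1 = -1.4321+2.5663 ≈ 1.1342
φ2=120.0° → target in arm frame (-0.0392, 0.0000)
  e−x'=0.1292;  (l²−L²−(e−x')²−y'²−z²)/2L = -0.4538
  γ=atan2(-0.5044,0.1292)=-1.3201;  ψ=arccos(-0.8715)=2.6290;  θ2=γ+ψ≈1.3089
arm 3 (φ=240.0°): x'=0.0196, y'=0.0339
  A cos θ + B sin θ = C:  0.0704·cos θ + -0.5044·sin θ = -0.4273
  γ=atan2(-0.5044,0.0704)=-1.4320;  ψ=arccos(-0.8391)=2.5664;  θ3=γ+ψ≈1.1343

θ₁ = 1.1342, θ₂ = 1.3089, θ₃ = 1.1343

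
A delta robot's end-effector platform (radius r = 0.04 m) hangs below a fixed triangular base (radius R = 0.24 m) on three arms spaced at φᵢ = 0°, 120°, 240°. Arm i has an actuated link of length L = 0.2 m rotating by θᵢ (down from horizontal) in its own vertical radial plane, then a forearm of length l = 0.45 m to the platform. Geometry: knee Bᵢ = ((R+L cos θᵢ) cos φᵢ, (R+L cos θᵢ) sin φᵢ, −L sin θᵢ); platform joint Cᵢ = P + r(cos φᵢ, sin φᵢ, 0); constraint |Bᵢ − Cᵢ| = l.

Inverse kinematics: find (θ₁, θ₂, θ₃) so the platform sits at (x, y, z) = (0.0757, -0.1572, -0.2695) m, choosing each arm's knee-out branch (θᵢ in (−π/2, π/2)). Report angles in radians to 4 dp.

rotate P by −φ1: (0.0757, -0.1572, -0.2695)
  e−x'=0.1243;  (l²−L²−(e−x')²−y'²−z²)/2L = 0.1243
  γ=atan2(-0.2695,0.1243)=-1.1386;  ψ=arccos(0.4187)=1.1388;  θ1=γ+ψ≈0.0001
φ2=120.0° → target in arm frame (-0.1740, 0.0130)
  A=0.3740, B=-0.2695, C=(l²−L²−A²−y'²−z²)/(2L)=-0.1254
  θ2 = atan2(B,A) + arccos(C/0.4610) = 1.2219
rotate P by −φ3: (0.0983, 0.1442, -0.2695)
  e−x'=0.1017;  (l²−L²−(e−x')²−y'²−z²)/2L = 0.1469
  θ3 = atan2(B,A) + arccos(C/0.2881) = -0.1741

θ₁ = 0.0001, θ₂ = 1.2219, θ₃ = -0.1741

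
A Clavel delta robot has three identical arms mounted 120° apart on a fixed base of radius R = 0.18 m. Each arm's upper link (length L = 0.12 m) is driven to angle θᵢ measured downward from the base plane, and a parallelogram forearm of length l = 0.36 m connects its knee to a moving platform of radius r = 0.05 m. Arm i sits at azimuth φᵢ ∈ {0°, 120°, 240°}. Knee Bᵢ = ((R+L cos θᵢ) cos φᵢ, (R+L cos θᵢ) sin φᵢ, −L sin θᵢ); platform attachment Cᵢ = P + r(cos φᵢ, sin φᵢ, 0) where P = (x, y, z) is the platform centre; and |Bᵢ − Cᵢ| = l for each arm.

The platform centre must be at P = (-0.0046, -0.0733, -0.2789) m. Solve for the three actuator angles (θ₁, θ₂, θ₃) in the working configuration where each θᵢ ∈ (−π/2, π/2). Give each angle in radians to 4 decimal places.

θ₁ = 0.2612, θ₂ = 0.6106, θ₃ = -0.2620

φ1=0.0° → target in arm frame (-0.0046, -0.0733)
  A=0.1346, B=-0.2789, C=(l²−L²−A²−y'²−z²)/(2L)=0.0580
  θ1 = atan2(B,A) + arccos(C/0.3097) = 0.2612
φ2=120.0° → target in arm frame (-0.0612, 0.0406)
  A cos θ + B sin θ = C:  0.1912·cos θ + -0.2789·sin θ = -0.0033
  γ=atan2(-0.2789,0.1912)=-0.9699;  ψ=arccos(-0.0097)=1.5805;  θ2=γ+ψ≈0.6106
arm 3 (φ=240.0°): x'=0.0658, y'=0.0327
  A=0.0642, B=-0.2789, C=(l²−L²−A²−y'²−z²)/(2L)=0.1343
  γ=atan2(-0.2789,0.0642)=-1.3445;  ψ=arccos(0.4691)=1.0825;  θ3=γ+ψ≈-0.2620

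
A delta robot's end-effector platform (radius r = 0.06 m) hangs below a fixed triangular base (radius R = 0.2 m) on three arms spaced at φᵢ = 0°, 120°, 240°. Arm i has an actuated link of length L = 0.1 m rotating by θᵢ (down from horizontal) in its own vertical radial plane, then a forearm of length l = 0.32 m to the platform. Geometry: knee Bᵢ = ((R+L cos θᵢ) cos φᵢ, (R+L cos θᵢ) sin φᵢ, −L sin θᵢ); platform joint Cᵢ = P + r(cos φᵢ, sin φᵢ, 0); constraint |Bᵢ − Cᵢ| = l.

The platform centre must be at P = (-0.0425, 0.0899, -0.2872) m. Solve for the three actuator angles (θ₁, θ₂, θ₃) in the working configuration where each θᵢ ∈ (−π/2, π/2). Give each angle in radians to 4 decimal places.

φ1=0.0° → target in arm frame (-0.0425, 0.0899)
  A=0.1825, B=-0.2872, C=(l²−L²−A²−y'²−z²)/(2L)=-0.1574
  √(A²+B²)=0.3403;  θ1 = -1.0047+2.0515 ≈ 1.0468
arm 2 (φ=120.0°): x'=0.0991, y'=-0.0081
  e−x'=0.0409;  (l²−L²−(e−x')²−y'²−z²)/2L = 0.0409
  γ=atan2(-0.2872,0.0409)=-1.4294;  ψ=arccos(0.1409)=1.4294;  θ2=γ+ψ≈0.0000
arm 3 (φ=240.0°): x'=-0.0566, y'=-0.0818
  A=0.1966, B=-0.2872, C=(l²−L²−A²−y'²−z²)/(2L)=-0.1771
  θ3 = atan2(B,A) + arccos(C/0.3480) = 1.1342

θ₁ = 1.0468, θ₂ = 0.0000, θ₃ = 1.1342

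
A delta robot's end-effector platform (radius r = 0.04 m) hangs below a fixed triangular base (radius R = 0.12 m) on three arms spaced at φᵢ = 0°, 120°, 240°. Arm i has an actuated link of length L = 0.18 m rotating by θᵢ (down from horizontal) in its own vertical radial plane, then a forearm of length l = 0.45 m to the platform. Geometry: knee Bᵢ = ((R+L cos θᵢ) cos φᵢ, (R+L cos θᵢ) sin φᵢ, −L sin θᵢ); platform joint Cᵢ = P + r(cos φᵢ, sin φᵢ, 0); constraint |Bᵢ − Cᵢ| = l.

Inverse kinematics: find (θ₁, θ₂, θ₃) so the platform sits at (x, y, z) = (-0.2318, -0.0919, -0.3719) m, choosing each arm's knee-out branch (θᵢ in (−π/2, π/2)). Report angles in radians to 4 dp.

arm 1 (φ=0.0°): x'=-0.2318, y'=-0.0919
  A=0.3118, B=-0.3719, C=(l²−L²−A²−y'²−z²)/(2L)=-0.2052
  γ=atan2(-0.3719,0.3118)=-0.8731;  ψ=arccos(-0.4228)=2.0074;  θ1=γ+ψ≈1.1343
rotate P by −φ2: (0.0363, 0.2467, -0.3719)
  A cos θ + B sin θ = C:  0.0437·cos θ + -0.3719·sin θ = -0.0860
  γ=atan2(-0.3719,0.0437)=-1.4539;  ψ=arccos(-0.2298)=1.8027;  θ2=γ+ψ≈0.3488
arm 3 (φ=240.0°): x'=0.1955, y'=-0.1548
  e−x'=-0.1155;  (l²−L²−(e−x')²−y'²−z²)/2L = -0.0153
  θ3 = atan2(B,A) + arccos(C/0.3894) = -0.2618

θ₁ = 1.1343, θ₂ = 0.3488, θ₃ = -0.2618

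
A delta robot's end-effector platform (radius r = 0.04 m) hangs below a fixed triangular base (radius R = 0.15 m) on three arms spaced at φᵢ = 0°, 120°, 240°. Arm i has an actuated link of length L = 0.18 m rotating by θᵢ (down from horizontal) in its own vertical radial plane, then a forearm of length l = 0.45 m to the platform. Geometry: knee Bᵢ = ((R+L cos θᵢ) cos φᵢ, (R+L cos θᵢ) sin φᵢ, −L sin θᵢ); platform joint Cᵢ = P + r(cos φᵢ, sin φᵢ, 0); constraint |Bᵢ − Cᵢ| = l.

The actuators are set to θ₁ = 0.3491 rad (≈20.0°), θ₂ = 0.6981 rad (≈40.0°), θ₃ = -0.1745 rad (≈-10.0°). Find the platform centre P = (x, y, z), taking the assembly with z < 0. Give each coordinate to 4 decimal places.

(-0.0094, -0.1299, -0.3815)

arm 1 at φ=0.0°: (R−r)+L cos θ1 = 0.2791;  O1 = (0.2791, 0.0000, -0.0616)
arm 2 at φ=120.0°: (R−r)+L cos θ2 = 0.2479;  O2 = (-0.1239, 0.2147, -0.1157)
φ3=240.0°: virtual centre (-0.1436, -0.2488, 0.0313), radius l
|O₂|²−|O₁|² = -0.0069;  |O₃|²−|O₁|² = 0.0018
[-0.8062 0.4294 -0.1083]·P = -0.0069;  [-0.8456 -0.4976 0.1856]·P = 0.0018
Cramer: x(z) = 0.0035+0.0338z;  y(z) = -0.0095+0.3156z
quadratic in z: (1.1008)z²+(0.0985)z+(-0.1226)=0, √Δ=0.7414 → z ∈ {-0.3815, 0.2920}; z = -0.3815 (taking z<0)
x = -0.0094, y = -0.1299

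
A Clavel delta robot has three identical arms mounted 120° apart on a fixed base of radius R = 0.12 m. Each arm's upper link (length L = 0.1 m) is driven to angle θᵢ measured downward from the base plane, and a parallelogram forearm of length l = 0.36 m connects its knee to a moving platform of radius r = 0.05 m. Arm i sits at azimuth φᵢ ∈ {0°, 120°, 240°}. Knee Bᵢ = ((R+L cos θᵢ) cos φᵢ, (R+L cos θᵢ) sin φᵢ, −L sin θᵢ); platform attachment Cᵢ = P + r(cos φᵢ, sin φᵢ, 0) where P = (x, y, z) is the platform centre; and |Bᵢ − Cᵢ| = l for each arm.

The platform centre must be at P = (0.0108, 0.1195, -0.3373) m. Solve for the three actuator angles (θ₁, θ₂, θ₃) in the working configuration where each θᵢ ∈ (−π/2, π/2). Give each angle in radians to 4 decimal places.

θ₁ = 0.3492, θ₂ = -0.0870, θ₃ = 0.8731

φ1=0.0° → target in arm frame (0.0108, 0.1195)
  e−x'=0.0592;  (l²−L²−(e−x')²−y'²−z²)/2L = -0.0598
  √(A²+B²)=0.3425;  θ1 = -1.3971+1.7463 ≈ 0.3492
rotate P by −φ2: (0.0981, -0.0691, -0.3373)
  A cos θ + B sin θ = C:  -0.0281·cos θ + -0.3373·sin θ = 0.0013
  θ2 = atan2(B,A) + arccos(C/0.3385) = -0.0870
rotate P by −φ3: (-0.1089, -0.0504, -0.3373)
  A=0.1789, B=-0.3373, C=(l²−L²−A²−y'²−z²)/(2L)=-0.1436
  θ3 = atan2(B,A) + arccos(C/0.3818) = 0.8731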